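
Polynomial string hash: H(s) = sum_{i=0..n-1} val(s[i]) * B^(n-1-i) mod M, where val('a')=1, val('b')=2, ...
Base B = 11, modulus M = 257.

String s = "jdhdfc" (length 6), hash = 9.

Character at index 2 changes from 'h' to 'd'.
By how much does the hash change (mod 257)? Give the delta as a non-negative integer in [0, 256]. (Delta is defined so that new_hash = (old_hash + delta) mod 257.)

Answer: 73

Derivation:
Delta formula: (val(new) - val(old)) * B^(n-1-k) mod M
  val('d') - val('h') = 4 - 8 = -4
  B^(n-1-k) = 11^3 mod 257 = 46
  Delta = -4 * 46 mod 257 = 73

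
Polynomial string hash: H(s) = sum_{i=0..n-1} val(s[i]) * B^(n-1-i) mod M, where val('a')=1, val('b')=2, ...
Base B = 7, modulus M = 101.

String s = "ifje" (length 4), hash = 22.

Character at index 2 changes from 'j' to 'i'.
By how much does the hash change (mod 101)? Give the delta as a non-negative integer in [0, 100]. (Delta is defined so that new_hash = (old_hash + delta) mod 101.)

Delta formula: (val(new) - val(old)) * B^(n-1-k) mod M
  val('i') - val('j') = 9 - 10 = -1
  B^(n-1-k) = 7^1 mod 101 = 7
  Delta = -1 * 7 mod 101 = 94

Answer: 94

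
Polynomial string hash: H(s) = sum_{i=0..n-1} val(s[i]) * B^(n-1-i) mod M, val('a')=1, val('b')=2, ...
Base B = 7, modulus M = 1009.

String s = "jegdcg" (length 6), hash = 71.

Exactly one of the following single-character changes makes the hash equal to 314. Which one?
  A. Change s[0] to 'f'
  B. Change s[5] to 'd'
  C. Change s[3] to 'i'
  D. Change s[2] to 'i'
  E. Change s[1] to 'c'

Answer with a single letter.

Option A: s[0]='j'->'f', delta=(6-10)*7^5 mod 1009 = 375, hash=71+375 mod 1009 = 446
Option B: s[5]='g'->'d', delta=(4-7)*7^0 mod 1009 = 1006, hash=71+1006 mod 1009 = 68
Option C: s[3]='d'->'i', delta=(9-4)*7^2 mod 1009 = 245, hash=71+245 mod 1009 = 316
Option D: s[2]='g'->'i', delta=(9-7)*7^3 mod 1009 = 686, hash=71+686 mod 1009 = 757
Option E: s[1]='e'->'c', delta=(3-5)*7^4 mod 1009 = 243, hash=71+243 mod 1009 = 314 <-- target

Answer: E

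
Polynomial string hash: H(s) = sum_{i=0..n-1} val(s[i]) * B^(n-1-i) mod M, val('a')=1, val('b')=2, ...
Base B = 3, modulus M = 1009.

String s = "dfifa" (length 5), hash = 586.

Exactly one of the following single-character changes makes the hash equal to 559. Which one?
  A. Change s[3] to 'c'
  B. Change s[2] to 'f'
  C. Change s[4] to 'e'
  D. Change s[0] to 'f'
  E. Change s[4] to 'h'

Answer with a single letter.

Option A: s[3]='f'->'c', delta=(3-6)*3^1 mod 1009 = 1000, hash=586+1000 mod 1009 = 577
Option B: s[2]='i'->'f', delta=(6-9)*3^2 mod 1009 = 982, hash=586+982 mod 1009 = 559 <-- target
Option C: s[4]='a'->'e', delta=(5-1)*3^0 mod 1009 = 4, hash=586+4 mod 1009 = 590
Option D: s[0]='d'->'f', delta=(6-4)*3^4 mod 1009 = 162, hash=586+162 mod 1009 = 748
Option E: s[4]='a'->'h', delta=(8-1)*3^0 mod 1009 = 7, hash=586+7 mod 1009 = 593

Answer: B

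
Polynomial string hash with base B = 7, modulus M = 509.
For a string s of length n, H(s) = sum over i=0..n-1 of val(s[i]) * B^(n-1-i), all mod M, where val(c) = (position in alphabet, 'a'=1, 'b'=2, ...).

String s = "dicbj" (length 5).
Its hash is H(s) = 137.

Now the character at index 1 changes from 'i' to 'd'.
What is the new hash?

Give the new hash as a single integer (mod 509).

Answer: 458

Derivation:
val('i') = 9, val('d') = 4
Position k = 1, exponent = n-1-k = 3
B^3 mod M = 7^3 mod 509 = 343
Delta = (4 - 9) * 343 mod 509 = 321
New hash = (137 + 321) mod 509 = 458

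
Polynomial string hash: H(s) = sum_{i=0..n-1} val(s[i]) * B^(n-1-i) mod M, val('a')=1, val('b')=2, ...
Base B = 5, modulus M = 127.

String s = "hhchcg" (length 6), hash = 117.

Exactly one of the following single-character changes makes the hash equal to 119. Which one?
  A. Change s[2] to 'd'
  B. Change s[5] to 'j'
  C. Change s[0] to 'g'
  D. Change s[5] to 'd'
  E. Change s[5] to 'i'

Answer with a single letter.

Answer: E

Derivation:
Option A: s[2]='c'->'d', delta=(4-3)*5^3 mod 127 = 125, hash=117+125 mod 127 = 115
Option B: s[5]='g'->'j', delta=(10-7)*5^0 mod 127 = 3, hash=117+3 mod 127 = 120
Option C: s[0]='h'->'g', delta=(7-8)*5^5 mod 127 = 50, hash=117+50 mod 127 = 40
Option D: s[5]='g'->'d', delta=(4-7)*5^0 mod 127 = 124, hash=117+124 mod 127 = 114
Option E: s[5]='g'->'i', delta=(9-7)*5^0 mod 127 = 2, hash=117+2 mod 127 = 119 <-- target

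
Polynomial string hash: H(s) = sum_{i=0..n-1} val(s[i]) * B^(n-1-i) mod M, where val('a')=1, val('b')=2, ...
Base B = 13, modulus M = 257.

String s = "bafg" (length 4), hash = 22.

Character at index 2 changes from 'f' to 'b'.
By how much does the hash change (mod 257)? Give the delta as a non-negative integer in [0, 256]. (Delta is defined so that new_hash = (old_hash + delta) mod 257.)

Answer: 205

Derivation:
Delta formula: (val(new) - val(old)) * B^(n-1-k) mod M
  val('b') - val('f') = 2 - 6 = -4
  B^(n-1-k) = 13^1 mod 257 = 13
  Delta = -4 * 13 mod 257 = 205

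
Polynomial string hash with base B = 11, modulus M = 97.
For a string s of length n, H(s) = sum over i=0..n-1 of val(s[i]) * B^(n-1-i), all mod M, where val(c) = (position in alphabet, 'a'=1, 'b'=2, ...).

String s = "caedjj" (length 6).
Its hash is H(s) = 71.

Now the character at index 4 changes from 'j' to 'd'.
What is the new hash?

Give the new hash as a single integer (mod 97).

val('j') = 10, val('d') = 4
Position k = 4, exponent = n-1-k = 1
B^1 mod M = 11^1 mod 97 = 11
Delta = (4 - 10) * 11 mod 97 = 31
New hash = (71 + 31) mod 97 = 5

Answer: 5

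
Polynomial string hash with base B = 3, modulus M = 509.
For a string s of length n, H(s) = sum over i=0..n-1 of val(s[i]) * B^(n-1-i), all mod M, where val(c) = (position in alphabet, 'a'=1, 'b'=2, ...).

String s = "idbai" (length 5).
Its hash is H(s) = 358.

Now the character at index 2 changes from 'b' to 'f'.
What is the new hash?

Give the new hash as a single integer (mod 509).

Answer: 394

Derivation:
val('b') = 2, val('f') = 6
Position k = 2, exponent = n-1-k = 2
B^2 mod M = 3^2 mod 509 = 9
Delta = (6 - 2) * 9 mod 509 = 36
New hash = (358 + 36) mod 509 = 394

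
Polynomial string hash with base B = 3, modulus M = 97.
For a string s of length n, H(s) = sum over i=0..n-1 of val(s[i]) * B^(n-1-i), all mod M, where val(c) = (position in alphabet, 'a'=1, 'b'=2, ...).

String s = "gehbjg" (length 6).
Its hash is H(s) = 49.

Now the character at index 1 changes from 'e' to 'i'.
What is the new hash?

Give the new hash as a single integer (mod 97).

Answer: 82

Derivation:
val('e') = 5, val('i') = 9
Position k = 1, exponent = n-1-k = 4
B^4 mod M = 3^4 mod 97 = 81
Delta = (9 - 5) * 81 mod 97 = 33
New hash = (49 + 33) mod 97 = 82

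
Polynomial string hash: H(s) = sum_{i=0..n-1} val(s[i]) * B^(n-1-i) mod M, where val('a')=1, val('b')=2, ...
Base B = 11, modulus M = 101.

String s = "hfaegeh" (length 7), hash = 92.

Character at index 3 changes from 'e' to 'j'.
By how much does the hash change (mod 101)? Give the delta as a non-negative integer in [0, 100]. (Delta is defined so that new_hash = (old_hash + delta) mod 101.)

Answer: 90

Derivation:
Delta formula: (val(new) - val(old)) * B^(n-1-k) mod M
  val('j') - val('e') = 10 - 5 = 5
  B^(n-1-k) = 11^3 mod 101 = 18
  Delta = 5 * 18 mod 101 = 90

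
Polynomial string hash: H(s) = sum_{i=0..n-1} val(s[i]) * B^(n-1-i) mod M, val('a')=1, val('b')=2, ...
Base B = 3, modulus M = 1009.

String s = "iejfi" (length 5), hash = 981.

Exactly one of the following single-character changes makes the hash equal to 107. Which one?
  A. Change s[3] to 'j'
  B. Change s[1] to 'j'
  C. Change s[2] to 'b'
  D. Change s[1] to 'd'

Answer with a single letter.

Option A: s[3]='f'->'j', delta=(10-6)*3^1 mod 1009 = 12, hash=981+12 mod 1009 = 993
Option B: s[1]='e'->'j', delta=(10-5)*3^3 mod 1009 = 135, hash=981+135 mod 1009 = 107 <-- target
Option C: s[2]='j'->'b', delta=(2-10)*3^2 mod 1009 = 937, hash=981+937 mod 1009 = 909
Option D: s[1]='e'->'d', delta=(4-5)*3^3 mod 1009 = 982, hash=981+982 mod 1009 = 954

Answer: B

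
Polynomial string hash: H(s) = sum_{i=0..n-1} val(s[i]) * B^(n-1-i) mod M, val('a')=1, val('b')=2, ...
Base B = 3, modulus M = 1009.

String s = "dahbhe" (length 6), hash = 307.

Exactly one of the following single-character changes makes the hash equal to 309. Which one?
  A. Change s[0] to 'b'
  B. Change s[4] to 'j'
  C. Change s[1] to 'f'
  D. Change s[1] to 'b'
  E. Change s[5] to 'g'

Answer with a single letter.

Answer: E

Derivation:
Option A: s[0]='d'->'b', delta=(2-4)*3^5 mod 1009 = 523, hash=307+523 mod 1009 = 830
Option B: s[4]='h'->'j', delta=(10-8)*3^1 mod 1009 = 6, hash=307+6 mod 1009 = 313
Option C: s[1]='a'->'f', delta=(6-1)*3^4 mod 1009 = 405, hash=307+405 mod 1009 = 712
Option D: s[1]='a'->'b', delta=(2-1)*3^4 mod 1009 = 81, hash=307+81 mod 1009 = 388
Option E: s[5]='e'->'g', delta=(7-5)*3^0 mod 1009 = 2, hash=307+2 mod 1009 = 309 <-- target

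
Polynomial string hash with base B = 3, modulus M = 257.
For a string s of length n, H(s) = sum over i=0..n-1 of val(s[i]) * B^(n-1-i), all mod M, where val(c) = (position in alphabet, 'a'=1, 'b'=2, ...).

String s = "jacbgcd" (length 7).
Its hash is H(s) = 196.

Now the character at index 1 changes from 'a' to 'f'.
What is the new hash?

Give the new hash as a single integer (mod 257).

Answer: 126

Derivation:
val('a') = 1, val('f') = 6
Position k = 1, exponent = n-1-k = 5
B^5 mod M = 3^5 mod 257 = 243
Delta = (6 - 1) * 243 mod 257 = 187
New hash = (196 + 187) mod 257 = 126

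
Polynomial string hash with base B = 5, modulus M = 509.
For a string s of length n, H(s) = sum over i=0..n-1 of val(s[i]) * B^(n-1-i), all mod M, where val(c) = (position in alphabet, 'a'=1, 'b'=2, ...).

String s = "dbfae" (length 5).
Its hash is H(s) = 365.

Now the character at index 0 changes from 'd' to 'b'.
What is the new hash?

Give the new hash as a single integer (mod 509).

val('d') = 4, val('b') = 2
Position k = 0, exponent = n-1-k = 4
B^4 mod M = 5^4 mod 509 = 116
Delta = (2 - 4) * 116 mod 509 = 277
New hash = (365 + 277) mod 509 = 133

Answer: 133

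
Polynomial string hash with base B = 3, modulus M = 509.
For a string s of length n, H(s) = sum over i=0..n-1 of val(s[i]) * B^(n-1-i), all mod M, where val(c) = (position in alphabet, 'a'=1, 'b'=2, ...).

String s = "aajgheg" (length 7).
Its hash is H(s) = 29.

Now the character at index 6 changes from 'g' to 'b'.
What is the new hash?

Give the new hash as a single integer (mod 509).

Answer: 24

Derivation:
val('g') = 7, val('b') = 2
Position k = 6, exponent = n-1-k = 0
B^0 mod M = 3^0 mod 509 = 1
Delta = (2 - 7) * 1 mod 509 = 504
New hash = (29 + 504) mod 509 = 24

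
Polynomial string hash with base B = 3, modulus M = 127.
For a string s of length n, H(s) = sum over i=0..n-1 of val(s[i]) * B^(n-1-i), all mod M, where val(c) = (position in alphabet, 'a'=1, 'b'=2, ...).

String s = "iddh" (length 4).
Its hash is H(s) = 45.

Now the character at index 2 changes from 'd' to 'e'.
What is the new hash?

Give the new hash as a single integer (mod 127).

val('d') = 4, val('e') = 5
Position k = 2, exponent = n-1-k = 1
B^1 mod M = 3^1 mod 127 = 3
Delta = (5 - 4) * 3 mod 127 = 3
New hash = (45 + 3) mod 127 = 48

Answer: 48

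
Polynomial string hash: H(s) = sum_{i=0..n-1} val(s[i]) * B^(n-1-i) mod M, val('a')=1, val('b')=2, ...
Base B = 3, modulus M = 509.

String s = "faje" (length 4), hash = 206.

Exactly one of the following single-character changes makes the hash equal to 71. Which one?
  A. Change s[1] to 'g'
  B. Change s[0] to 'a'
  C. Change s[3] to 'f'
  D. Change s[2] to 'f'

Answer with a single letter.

Answer: B

Derivation:
Option A: s[1]='a'->'g', delta=(7-1)*3^2 mod 509 = 54, hash=206+54 mod 509 = 260
Option B: s[0]='f'->'a', delta=(1-6)*3^3 mod 509 = 374, hash=206+374 mod 509 = 71 <-- target
Option C: s[3]='e'->'f', delta=(6-5)*3^0 mod 509 = 1, hash=206+1 mod 509 = 207
Option D: s[2]='j'->'f', delta=(6-10)*3^1 mod 509 = 497, hash=206+497 mod 509 = 194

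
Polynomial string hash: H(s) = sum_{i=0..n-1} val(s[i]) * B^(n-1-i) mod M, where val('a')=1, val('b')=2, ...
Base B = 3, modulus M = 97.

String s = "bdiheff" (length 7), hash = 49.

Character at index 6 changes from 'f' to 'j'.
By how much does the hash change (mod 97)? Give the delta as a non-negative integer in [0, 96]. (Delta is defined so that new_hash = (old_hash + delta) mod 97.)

Delta formula: (val(new) - val(old)) * B^(n-1-k) mod M
  val('j') - val('f') = 10 - 6 = 4
  B^(n-1-k) = 3^0 mod 97 = 1
  Delta = 4 * 1 mod 97 = 4

Answer: 4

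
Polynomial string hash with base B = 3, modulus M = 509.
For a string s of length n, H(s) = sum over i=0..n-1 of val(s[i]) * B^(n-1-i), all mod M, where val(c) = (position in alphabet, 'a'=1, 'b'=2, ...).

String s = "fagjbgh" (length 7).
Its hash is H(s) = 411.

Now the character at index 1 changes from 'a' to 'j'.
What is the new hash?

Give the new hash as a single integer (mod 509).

val('a') = 1, val('j') = 10
Position k = 1, exponent = n-1-k = 5
B^5 mod M = 3^5 mod 509 = 243
Delta = (10 - 1) * 243 mod 509 = 151
New hash = (411 + 151) mod 509 = 53

Answer: 53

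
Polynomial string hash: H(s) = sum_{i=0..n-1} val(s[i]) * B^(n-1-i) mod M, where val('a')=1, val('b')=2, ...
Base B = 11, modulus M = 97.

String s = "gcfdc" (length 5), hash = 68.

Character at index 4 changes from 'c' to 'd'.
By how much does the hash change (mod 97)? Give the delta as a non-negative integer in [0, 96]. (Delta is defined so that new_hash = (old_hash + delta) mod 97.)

Answer: 1

Derivation:
Delta formula: (val(new) - val(old)) * B^(n-1-k) mod M
  val('d') - val('c') = 4 - 3 = 1
  B^(n-1-k) = 11^0 mod 97 = 1
  Delta = 1 * 1 mod 97 = 1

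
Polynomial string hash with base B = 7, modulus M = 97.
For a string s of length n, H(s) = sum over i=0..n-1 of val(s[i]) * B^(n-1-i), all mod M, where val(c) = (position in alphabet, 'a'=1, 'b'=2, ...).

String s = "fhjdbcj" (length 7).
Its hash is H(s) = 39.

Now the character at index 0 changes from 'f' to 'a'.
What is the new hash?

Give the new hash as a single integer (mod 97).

Answer: 2

Derivation:
val('f') = 6, val('a') = 1
Position k = 0, exponent = n-1-k = 6
B^6 mod M = 7^6 mod 97 = 85
Delta = (1 - 6) * 85 mod 97 = 60
New hash = (39 + 60) mod 97 = 2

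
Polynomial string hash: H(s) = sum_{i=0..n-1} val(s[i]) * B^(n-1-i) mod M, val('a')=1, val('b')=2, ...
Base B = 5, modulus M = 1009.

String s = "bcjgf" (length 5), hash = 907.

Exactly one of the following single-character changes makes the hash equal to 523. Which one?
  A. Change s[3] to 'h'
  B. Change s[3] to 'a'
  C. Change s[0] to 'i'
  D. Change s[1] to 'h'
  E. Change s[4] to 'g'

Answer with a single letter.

Answer: D

Derivation:
Option A: s[3]='g'->'h', delta=(8-7)*5^1 mod 1009 = 5, hash=907+5 mod 1009 = 912
Option B: s[3]='g'->'a', delta=(1-7)*5^1 mod 1009 = 979, hash=907+979 mod 1009 = 877
Option C: s[0]='b'->'i', delta=(9-2)*5^4 mod 1009 = 339, hash=907+339 mod 1009 = 237
Option D: s[1]='c'->'h', delta=(8-3)*5^3 mod 1009 = 625, hash=907+625 mod 1009 = 523 <-- target
Option E: s[4]='f'->'g', delta=(7-6)*5^0 mod 1009 = 1, hash=907+1 mod 1009 = 908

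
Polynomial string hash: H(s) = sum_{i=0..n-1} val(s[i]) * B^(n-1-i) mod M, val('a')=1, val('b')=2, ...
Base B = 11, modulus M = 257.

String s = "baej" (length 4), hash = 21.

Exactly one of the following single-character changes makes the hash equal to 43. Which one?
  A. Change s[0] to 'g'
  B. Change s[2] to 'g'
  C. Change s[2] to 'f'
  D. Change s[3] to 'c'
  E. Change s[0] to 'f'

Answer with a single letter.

Answer: B

Derivation:
Option A: s[0]='b'->'g', delta=(7-2)*11^3 mod 257 = 230, hash=21+230 mod 257 = 251
Option B: s[2]='e'->'g', delta=(7-5)*11^1 mod 257 = 22, hash=21+22 mod 257 = 43 <-- target
Option C: s[2]='e'->'f', delta=(6-5)*11^1 mod 257 = 11, hash=21+11 mod 257 = 32
Option D: s[3]='j'->'c', delta=(3-10)*11^0 mod 257 = 250, hash=21+250 mod 257 = 14
Option E: s[0]='b'->'f', delta=(6-2)*11^3 mod 257 = 184, hash=21+184 mod 257 = 205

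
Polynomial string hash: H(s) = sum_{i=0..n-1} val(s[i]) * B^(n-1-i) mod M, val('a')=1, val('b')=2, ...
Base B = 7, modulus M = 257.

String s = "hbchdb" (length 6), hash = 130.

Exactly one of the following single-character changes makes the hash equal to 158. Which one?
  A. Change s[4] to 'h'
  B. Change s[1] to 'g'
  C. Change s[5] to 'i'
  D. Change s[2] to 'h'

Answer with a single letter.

Answer: A

Derivation:
Option A: s[4]='d'->'h', delta=(8-4)*7^1 mod 257 = 28, hash=130+28 mod 257 = 158 <-- target
Option B: s[1]='b'->'g', delta=(7-2)*7^4 mod 257 = 183, hash=130+183 mod 257 = 56
Option C: s[5]='b'->'i', delta=(9-2)*7^0 mod 257 = 7, hash=130+7 mod 257 = 137
Option D: s[2]='c'->'h', delta=(8-3)*7^3 mod 257 = 173, hash=130+173 mod 257 = 46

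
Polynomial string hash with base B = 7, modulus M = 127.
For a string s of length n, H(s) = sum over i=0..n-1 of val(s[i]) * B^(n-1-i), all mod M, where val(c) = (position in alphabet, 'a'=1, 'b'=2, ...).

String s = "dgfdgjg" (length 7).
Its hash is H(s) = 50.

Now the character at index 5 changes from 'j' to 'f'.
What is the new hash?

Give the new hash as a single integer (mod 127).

val('j') = 10, val('f') = 6
Position k = 5, exponent = n-1-k = 1
B^1 mod M = 7^1 mod 127 = 7
Delta = (6 - 10) * 7 mod 127 = 99
New hash = (50 + 99) mod 127 = 22

Answer: 22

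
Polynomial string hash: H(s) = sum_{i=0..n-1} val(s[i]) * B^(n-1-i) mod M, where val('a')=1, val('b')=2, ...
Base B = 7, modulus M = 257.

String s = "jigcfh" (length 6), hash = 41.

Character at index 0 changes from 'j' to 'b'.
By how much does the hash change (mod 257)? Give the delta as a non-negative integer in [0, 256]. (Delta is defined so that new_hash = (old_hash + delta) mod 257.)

Delta formula: (val(new) - val(old)) * B^(n-1-k) mod M
  val('b') - val('j') = 2 - 10 = -8
  B^(n-1-k) = 7^5 mod 257 = 102
  Delta = -8 * 102 mod 257 = 212

Answer: 212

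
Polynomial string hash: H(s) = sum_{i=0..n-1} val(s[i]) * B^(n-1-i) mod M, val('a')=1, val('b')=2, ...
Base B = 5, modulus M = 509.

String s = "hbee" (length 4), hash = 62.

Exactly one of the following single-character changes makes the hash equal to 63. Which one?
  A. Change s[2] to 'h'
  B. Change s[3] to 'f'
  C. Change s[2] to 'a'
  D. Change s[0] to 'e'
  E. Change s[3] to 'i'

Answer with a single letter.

Option A: s[2]='e'->'h', delta=(8-5)*5^1 mod 509 = 15, hash=62+15 mod 509 = 77
Option B: s[3]='e'->'f', delta=(6-5)*5^0 mod 509 = 1, hash=62+1 mod 509 = 63 <-- target
Option C: s[2]='e'->'a', delta=(1-5)*5^1 mod 509 = 489, hash=62+489 mod 509 = 42
Option D: s[0]='h'->'e', delta=(5-8)*5^3 mod 509 = 134, hash=62+134 mod 509 = 196
Option E: s[3]='e'->'i', delta=(9-5)*5^0 mod 509 = 4, hash=62+4 mod 509 = 66

Answer: B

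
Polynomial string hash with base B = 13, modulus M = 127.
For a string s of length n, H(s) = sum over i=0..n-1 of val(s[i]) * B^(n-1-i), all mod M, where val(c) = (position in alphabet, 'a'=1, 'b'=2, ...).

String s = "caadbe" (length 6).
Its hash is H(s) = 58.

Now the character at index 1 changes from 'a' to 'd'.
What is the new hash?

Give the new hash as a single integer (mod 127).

val('a') = 1, val('d') = 4
Position k = 1, exponent = n-1-k = 4
B^4 mod M = 13^4 mod 127 = 113
Delta = (4 - 1) * 113 mod 127 = 85
New hash = (58 + 85) mod 127 = 16

Answer: 16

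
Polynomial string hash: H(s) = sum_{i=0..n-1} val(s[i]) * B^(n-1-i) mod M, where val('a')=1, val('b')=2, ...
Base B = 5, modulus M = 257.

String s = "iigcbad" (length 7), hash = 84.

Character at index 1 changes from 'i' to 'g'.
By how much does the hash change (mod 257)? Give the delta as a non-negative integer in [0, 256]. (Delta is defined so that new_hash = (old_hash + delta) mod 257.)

Delta formula: (val(new) - val(old)) * B^(n-1-k) mod M
  val('g') - val('i') = 7 - 9 = -2
  B^(n-1-k) = 5^5 mod 257 = 41
  Delta = -2 * 41 mod 257 = 175

Answer: 175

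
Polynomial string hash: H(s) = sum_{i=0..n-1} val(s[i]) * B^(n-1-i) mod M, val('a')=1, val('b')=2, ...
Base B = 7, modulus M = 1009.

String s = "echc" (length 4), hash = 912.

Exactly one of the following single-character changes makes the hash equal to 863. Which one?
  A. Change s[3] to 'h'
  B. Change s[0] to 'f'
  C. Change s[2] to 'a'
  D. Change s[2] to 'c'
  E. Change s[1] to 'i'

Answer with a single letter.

Option A: s[3]='c'->'h', delta=(8-3)*7^0 mod 1009 = 5, hash=912+5 mod 1009 = 917
Option B: s[0]='e'->'f', delta=(6-5)*7^3 mod 1009 = 343, hash=912+343 mod 1009 = 246
Option C: s[2]='h'->'a', delta=(1-8)*7^1 mod 1009 = 960, hash=912+960 mod 1009 = 863 <-- target
Option D: s[2]='h'->'c', delta=(3-8)*7^1 mod 1009 = 974, hash=912+974 mod 1009 = 877
Option E: s[1]='c'->'i', delta=(9-3)*7^2 mod 1009 = 294, hash=912+294 mod 1009 = 197

Answer: C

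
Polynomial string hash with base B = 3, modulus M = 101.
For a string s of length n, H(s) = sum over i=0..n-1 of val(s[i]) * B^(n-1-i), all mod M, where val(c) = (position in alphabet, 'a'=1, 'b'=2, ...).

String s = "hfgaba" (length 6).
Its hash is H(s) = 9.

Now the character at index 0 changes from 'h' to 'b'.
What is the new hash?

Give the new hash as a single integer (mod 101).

Answer: 66

Derivation:
val('h') = 8, val('b') = 2
Position k = 0, exponent = n-1-k = 5
B^5 mod M = 3^5 mod 101 = 41
Delta = (2 - 8) * 41 mod 101 = 57
New hash = (9 + 57) mod 101 = 66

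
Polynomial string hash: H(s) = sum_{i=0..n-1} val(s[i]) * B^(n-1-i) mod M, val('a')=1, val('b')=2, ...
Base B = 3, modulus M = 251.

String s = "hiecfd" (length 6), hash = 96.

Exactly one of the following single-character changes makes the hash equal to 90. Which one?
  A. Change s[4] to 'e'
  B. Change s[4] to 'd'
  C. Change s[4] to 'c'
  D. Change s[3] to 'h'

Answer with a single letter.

Option A: s[4]='f'->'e', delta=(5-6)*3^1 mod 251 = 248, hash=96+248 mod 251 = 93
Option B: s[4]='f'->'d', delta=(4-6)*3^1 mod 251 = 245, hash=96+245 mod 251 = 90 <-- target
Option C: s[4]='f'->'c', delta=(3-6)*3^1 mod 251 = 242, hash=96+242 mod 251 = 87
Option D: s[3]='c'->'h', delta=(8-3)*3^2 mod 251 = 45, hash=96+45 mod 251 = 141

Answer: B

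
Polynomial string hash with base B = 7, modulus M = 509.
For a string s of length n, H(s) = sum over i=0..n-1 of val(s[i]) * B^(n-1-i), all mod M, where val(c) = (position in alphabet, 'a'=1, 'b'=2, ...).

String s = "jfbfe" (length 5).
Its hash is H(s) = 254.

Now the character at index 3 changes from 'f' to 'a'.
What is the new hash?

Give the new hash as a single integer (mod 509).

Answer: 219

Derivation:
val('f') = 6, val('a') = 1
Position k = 3, exponent = n-1-k = 1
B^1 mod M = 7^1 mod 509 = 7
Delta = (1 - 6) * 7 mod 509 = 474
New hash = (254 + 474) mod 509 = 219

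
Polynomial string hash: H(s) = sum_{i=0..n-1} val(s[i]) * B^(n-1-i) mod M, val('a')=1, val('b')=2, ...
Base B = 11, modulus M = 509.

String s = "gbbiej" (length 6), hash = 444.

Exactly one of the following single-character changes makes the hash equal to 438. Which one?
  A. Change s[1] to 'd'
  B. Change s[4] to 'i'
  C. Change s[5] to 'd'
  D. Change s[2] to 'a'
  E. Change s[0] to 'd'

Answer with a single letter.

Answer: C

Derivation:
Option A: s[1]='b'->'d', delta=(4-2)*11^4 mod 509 = 269, hash=444+269 mod 509 = 204
Option B: s[4]='e'->'i', delta=(9-5)*11^1 mod 509 = 44, hash=444+44 mod 509 = 488
Option C: s[5]='j'->'d', delta=(4-10)*11^0 mod 509 = 503, hash=444+503 mod 509 = 438 <-- target
Option D: s[2]='b'->'a', delta=(1-2)*11^3 mod 509 = 196, hash=444+196 mod 509 = 131
Option E: s[0]='g'->'d', delta=(4-7)*11^5 mod 509 = 397, hash=444+397 mod 509 = 332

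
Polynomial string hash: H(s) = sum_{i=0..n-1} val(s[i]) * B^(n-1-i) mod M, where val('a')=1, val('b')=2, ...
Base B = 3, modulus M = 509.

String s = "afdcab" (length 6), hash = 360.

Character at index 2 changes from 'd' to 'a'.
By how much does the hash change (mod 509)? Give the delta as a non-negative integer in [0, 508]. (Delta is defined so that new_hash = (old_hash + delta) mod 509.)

Delta formula: (val(new) - val(old)) * B^(n-1-k) mod M
  val('a') - val('d') = 1 - 4 = -3
  B^(n-1-k) = 3^3 mod 509 = 27
  Delta = -3 * 27 mod 509 = 428

Answer: 428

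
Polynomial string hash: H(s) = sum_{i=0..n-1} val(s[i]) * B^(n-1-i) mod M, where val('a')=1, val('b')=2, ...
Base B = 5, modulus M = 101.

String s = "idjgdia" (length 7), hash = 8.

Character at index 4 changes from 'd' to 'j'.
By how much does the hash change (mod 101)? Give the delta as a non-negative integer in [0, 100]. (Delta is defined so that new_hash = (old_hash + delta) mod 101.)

Answer: 49

Derivation:
Delta formula: (val(new) - val(old)) * B^(n-1-k) mod M
  val('j') - val('d') = 10 - 4 = 6
  B^(n-1-k) = 5^2 mod 101 = 25
  Delta = 6 * 25 mod 101 = 49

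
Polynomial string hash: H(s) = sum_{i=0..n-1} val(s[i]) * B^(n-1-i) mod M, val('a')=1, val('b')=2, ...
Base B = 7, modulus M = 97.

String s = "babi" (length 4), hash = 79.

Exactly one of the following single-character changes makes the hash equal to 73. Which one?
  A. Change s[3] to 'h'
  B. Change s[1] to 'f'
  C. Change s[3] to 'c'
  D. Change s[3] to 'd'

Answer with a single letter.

Answer: C

Derivation:
Option A: s[3]='i'->'h', delta=(8-9)*7^0 mod 97 = 96, hash=79+96 mod 97 = 78
Option B: s[1]='a'->'f', delta=(6-1)*7^2 mod 97 = 51, hash=79+51 mod 97 = 33
Option C: s[3]='i'->'c', delta=(3-9)*7^0 mod 97 = 91, hash=79+91 mod 97 = 73 <-- target
Option D: s[3]='i'->'d', delta=(4-9)*7^0 mod 97 = 92, hash=79+92 mod 97 = 74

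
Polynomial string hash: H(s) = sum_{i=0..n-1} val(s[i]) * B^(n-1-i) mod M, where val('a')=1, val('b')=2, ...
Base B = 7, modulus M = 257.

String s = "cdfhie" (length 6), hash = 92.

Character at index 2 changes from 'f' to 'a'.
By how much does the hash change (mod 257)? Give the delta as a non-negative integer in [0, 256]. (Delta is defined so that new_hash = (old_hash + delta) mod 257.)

Answer: 84

Derivation:
Delta formula: (val(new) - val(old)) * B^(n-1-k) mod M
  val('a') - val('f') = 1 - 6 = -5
  B^(n-1-k) = 7^3 mod 257 = 86
  Delta = -5 * 86 mod 257 = 84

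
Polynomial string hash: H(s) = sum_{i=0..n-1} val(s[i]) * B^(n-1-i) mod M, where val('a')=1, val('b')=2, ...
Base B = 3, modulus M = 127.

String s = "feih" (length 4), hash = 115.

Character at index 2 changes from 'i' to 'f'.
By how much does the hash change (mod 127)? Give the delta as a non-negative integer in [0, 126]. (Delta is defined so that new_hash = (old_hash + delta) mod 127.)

Delta formula: (val(new) - val(old)) * B^(n-1-k) mod M
  val('f') - val('i') = 6 - 9 = -3
  B^(n-1-k) = 3^1 mod 127 = 3
  Delta = -3 * 3 mod 127 = 118

Answer: 118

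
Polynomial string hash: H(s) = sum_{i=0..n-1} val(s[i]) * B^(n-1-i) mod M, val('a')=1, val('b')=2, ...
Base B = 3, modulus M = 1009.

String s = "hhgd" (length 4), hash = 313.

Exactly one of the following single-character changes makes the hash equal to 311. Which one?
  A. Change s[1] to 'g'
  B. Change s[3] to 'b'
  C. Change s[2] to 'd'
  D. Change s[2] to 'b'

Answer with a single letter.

Answer: B

Derivation:
Option A: s[1]='h'->'g', delta=(7-8)*3^2 mod 1009 = 1000, hash=313+1000 mod 1009 = 304
Option B: s[3]='d'->'b', delta=(2-4)*3^0 mod 1009 = 1007, hash=313+1007 mod 1009 = 311 <-- target
Option C: s[2]='g'->'d', delta=(4-7)*3^1 mod 1009 = 1000, hash=313+1000 mod 1009 = 304
Option D: s[2]='g'->'b', delta=(2-7)*3^1 mod 1009 = 994, hash=313+994 mod 1009 = 298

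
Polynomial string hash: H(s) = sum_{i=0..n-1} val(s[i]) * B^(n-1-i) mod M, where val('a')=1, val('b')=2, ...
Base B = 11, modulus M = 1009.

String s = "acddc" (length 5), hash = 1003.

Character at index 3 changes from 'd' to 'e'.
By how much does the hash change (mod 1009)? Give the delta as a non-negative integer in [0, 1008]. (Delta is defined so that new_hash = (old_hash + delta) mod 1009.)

Delta formula: (val(new) - val(old)) * B^(n-1-k) mod M
  val('e') - val('d') = 5 - 4 = 1
  B^(n-1-k) = 11^1 mod 1009 = 11
  Delta = 1 * 11 mod 1009 = 11

Answer: 11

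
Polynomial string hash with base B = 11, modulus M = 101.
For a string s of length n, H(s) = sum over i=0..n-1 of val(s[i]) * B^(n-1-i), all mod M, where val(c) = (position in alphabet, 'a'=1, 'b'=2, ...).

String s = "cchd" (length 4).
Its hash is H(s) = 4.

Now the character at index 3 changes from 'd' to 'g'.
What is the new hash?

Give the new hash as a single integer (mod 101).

val('d') = 4, val('g') = 7
Position k = 3, exponent = n-1-k = 0
B^0 mod M = 11^0 mod 101 = 1
Delta = (7 - 4) * 1 mod 101 = 3
New hash = (4 + 3) mod 101 = 7

Answer: 7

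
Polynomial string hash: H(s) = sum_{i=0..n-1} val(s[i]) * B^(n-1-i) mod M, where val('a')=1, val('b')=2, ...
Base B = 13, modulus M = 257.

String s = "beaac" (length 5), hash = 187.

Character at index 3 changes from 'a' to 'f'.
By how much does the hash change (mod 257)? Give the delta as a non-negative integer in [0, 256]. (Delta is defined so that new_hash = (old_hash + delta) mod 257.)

Delta formula: (val(new) - val(old)) * B^(n-1-k) mod M
  val('f') - val('a') = 6 - 1 = 5
  B^(n-1-k) = 13^1 mod 257 = 13
  Delta = 5 * 13 mod 257 = 65

Answer: 65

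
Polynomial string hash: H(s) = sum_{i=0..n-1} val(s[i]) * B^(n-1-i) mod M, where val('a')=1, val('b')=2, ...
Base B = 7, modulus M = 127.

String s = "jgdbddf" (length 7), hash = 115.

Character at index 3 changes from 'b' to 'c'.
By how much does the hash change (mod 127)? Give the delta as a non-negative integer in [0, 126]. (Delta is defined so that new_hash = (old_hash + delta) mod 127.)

Answer: 89

Derivation:
Delta formula: (val(new) - val(old)) * B^(n-1-k) mod M
  val('c') - val('b') = 3 - 2 = 1
  B^(n-1-k) = 7^3 mod 127 = 89
  Delta = 1 * 89 mod 127 = 89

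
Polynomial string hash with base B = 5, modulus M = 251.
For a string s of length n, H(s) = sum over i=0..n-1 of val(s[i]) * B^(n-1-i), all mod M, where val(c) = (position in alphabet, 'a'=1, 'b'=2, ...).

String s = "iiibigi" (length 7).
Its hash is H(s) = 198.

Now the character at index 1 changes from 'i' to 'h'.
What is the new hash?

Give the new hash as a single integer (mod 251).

val('i') = 9, val('h') = 8
Position k = 1, exponent = n-1-k = 5
B^5 mod M = 5^5 mod 251 = 113
Delta = (8 - 9) * 113 mod 251 = 138
New hash = (198 + 138) mod 251 = 85

Answer: 85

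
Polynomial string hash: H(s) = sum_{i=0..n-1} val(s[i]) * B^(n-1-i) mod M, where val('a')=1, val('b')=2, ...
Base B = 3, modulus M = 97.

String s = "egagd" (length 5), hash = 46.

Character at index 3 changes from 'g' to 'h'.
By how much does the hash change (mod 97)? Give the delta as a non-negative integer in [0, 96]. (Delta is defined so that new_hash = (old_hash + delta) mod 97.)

Delta formula: (val(new) - val(old)) * B^(n-1-k) mod M
  val('h') - val('g') = 8 - 7 = 1
  B^(n-1-k) = 3^1 mod 97 = 3
  Delta = 1 * 3 mod 97 = 3

Answer: 3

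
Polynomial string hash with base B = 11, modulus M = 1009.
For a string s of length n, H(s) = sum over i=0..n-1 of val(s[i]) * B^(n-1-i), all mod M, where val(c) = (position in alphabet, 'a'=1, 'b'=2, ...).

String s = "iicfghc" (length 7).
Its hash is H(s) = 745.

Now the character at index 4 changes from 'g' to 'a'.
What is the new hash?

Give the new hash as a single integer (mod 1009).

val('g') = 7, val('a') = 1
Position k = 4, exponent = n-1-k = 2
B^2 mod M = 11^2 mod 1009 = 121
Delta = (1 - 7) * 121 mod 1009 = 283
New hash = (745 + 283) mod 1009 = 19

Answer: 19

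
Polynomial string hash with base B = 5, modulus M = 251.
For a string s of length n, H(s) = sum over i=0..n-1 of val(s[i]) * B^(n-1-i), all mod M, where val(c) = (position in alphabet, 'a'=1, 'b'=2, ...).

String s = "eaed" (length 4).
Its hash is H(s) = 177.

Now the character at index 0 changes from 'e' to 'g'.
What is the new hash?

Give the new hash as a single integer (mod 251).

Answer: 176

Derivation:
val('e') = 5, val('g') = 7
Position k = 0, exponent = n-1-k = 3
B^3 mod M = 5^3 mod 251 = 125
Delta = (7 - 5) * 125 mod 251 = 250
New hash = (177 + 250) mod 251 = 176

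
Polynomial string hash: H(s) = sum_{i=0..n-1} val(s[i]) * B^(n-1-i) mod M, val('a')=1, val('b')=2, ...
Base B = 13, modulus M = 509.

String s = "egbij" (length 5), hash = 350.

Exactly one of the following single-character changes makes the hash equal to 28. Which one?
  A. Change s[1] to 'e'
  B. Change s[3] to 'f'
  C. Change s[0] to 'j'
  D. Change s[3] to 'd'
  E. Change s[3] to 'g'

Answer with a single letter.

Answer: A

Derivation:
Option A: s[1]='g'->'e', delta=(5-7)*13^3 mod 509 = 187, hash=350+187 mod 509 = 28 <-- target
Option B: s[3]='i'->'f', delta=(6-9)*13^1 mod 509 = 470, hash=350+470 mod 509 = 311
Option C: s[0]='e'->'j', delta=(10-5)*13^4 mod 509 = 285, hash=350+285 mod 509 = 126
Option D: s[3]='i'->'d', delta=(4-9)*13^1 mod 509 = 444, hash=350+444 mod 509 = 285
Option E: s[3]='i'->'g', delta=(7-9)*13^1 mod 509 = 483, hash=350+483 mod 509 = 324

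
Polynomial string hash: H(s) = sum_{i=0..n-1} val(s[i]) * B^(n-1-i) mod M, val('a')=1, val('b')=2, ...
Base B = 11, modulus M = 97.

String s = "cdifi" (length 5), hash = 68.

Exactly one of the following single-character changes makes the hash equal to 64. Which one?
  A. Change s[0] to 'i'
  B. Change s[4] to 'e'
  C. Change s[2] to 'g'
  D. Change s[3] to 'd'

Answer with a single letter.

Answer: B

Derivation:
Option A: s[0]='c'->'i', delta=(9-3)*11^4 mod 97 = 61, hash=68+61 mod 97 = 32
Option B: s[4]='i'->'e', delta=(5-9)*11^0 mod 97 = 93, hash=68+93 mod 97 = 64 <-- target
Option C: s[2]='i'->'g', delta=(7-9)*11^2 mod 97 = 49, hash=68+49 mod 97 = 20
Option D: s[3]='f'->'d', delta=(4-6)*11^1 mod 97 = 75, hash=68+75 mod 97 = 46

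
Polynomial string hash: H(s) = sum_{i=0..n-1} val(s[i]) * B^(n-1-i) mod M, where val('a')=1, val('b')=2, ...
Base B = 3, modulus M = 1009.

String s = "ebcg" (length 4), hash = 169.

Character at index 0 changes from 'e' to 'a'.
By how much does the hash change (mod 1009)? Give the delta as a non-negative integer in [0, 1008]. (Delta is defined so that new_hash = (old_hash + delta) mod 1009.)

Delta formula: (val(new) - val(old)) * B^(n-1-k) mod M
  val('a') - val('e') = 1 - 5 = -4
  B^(n-1-k) = 3^3 mod 1009 = 27
  Delta = -4 * 27 mod 1009 = 901

Answer: 901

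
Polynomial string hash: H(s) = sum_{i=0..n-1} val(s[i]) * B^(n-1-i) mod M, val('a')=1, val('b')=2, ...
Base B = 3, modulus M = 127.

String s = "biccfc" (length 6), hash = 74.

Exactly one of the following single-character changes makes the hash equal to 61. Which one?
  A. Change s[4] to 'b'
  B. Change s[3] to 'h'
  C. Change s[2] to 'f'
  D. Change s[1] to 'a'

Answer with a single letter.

Option A: s[4]='f'->'b', delta=(2-6)*3^1 mod 127 = 115, hash=74+115 mod 127 = 62
Option B: s[3]='c'->'h', delta=(8-3)*3^2 mod 127 = 45, hash=74+45 mod 127 = 119
Option C: s[2]='c'->'f', delta=(6-3)*3^3 mod 127 = 81, hash=74+81 mod 127 = 28
Option D: s[1]='i'->'a', delta=(1-9)*3^4 mod 127 = 114, hash=74+114 mod 127 = 61 <-- target

Answer: D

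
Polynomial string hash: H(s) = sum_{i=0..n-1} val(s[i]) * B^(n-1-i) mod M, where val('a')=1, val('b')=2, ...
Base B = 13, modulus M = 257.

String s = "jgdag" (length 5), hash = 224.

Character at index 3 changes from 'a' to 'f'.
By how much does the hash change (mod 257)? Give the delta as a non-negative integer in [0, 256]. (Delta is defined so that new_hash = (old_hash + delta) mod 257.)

Answer: 65

Derivation:
Delta formula: (val(new) - val(old)) * B^(n-1-k) mod M
  val('f') - val('a') = 6 - 1 = 5
  B^(n-1-k) = 13^1 mod 257 = 13
  Delta = 5 * 13 mod 257 = 65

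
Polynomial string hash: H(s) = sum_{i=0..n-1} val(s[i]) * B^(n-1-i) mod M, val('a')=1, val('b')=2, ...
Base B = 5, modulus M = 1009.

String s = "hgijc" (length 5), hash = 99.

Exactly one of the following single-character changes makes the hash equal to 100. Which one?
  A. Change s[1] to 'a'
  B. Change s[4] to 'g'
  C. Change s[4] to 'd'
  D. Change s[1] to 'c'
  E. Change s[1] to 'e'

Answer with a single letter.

Answer: C

Derivation:
Option A: s[1]='g'->'a', delta=(1-7)*5^3 mod 1009 = 259, hash=99+259 mod 1009 = 358
Option B: s[4]='c'->'g', delta=(7-3)*5^0 mod 1009 = 4, hash=99+4 mod 1009 = 103
Option C: s[4]='c'->'d', delta=(4-3)*5^0 mod 1009 = 1, hash=99+1 mod 1009 = 100 <-- target
Option D: s[1]='g'->'c', delta=(3-7)*5^3 mod 1009 = 509, hash=99+509 mod 1009 = 608
Option E: s[1]='g'->'e', delta=(5-7)*5^3 mod 1009 = 759, hash=99+759 mod 1009 = 858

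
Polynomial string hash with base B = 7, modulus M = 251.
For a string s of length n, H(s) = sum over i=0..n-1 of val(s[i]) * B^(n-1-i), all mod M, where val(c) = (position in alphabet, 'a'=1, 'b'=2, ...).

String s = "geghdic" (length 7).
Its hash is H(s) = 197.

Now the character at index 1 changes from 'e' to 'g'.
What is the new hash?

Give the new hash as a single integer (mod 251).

Answer: 177

Derivation:
val('e') = 5, val('g') = 7
Position k = 1, exponent = n-1-k = 5
B^5 mod M = 7^5 mod 251 = 241
Delta = (7 - 5) * 241 mod 251 = 231
New hash = (197 + 231) mod 251 = 177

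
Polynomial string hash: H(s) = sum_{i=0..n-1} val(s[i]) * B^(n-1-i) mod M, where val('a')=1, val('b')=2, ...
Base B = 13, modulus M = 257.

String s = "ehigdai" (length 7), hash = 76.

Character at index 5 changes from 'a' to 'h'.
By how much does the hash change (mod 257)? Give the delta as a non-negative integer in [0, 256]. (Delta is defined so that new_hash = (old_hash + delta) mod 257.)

Answer: 91

Derivation:
Delta formula: (val(new) - val(old)) * B^(n-1-k) mod M
  val('h') - val('a') = 8 - 1 = 7
  B^(n-1-k) = 13^1 mod 257 = 13
  Delta = 7 * 13 mod 257 = 91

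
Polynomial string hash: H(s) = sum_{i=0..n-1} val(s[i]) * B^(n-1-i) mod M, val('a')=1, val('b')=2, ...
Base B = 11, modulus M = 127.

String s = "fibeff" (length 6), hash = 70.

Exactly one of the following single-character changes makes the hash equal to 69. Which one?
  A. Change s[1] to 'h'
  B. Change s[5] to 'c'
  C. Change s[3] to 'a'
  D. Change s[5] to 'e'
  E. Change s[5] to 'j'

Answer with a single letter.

Answer: D

Derivation:
Option A: s[1]='i'->'h', delta=(8-9)*11^4 mod 127 = 91, hash=70+91 mod 127 = 34
Option B: s[5]='f'->'c', delta=(3-6)*11^0 mod 127 = 124, hash=70+124 mod 127 = 67
Option C: s[3]='e'->'a', delta=(1-5)*11^2 mod 127 = 24, hash=70+24 mod 127 = 94
Option D: s[5]='f'->'e', delta=(5-6)*11^0 mod 127 = 126, hash=70+126 mod 127 = 69 <-- target
Option E: s[5]='f'->'j', delta=(10-6)*11^0 mod 127 = 4, hash=70+4 mod 127 = 74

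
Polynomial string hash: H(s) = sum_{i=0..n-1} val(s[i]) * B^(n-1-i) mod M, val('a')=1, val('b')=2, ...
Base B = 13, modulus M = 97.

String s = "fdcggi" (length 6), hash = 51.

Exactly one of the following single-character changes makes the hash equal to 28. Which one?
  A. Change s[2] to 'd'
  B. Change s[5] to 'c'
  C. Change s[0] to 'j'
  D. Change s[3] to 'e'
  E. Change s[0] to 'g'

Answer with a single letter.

Answer: E

Derivation:
Option A: s[2]='c'->'d', delta=(4-3)*13^3 mod 97 = 63, hash=51+63 mod 97 = 17
Option B: s[5]='i'->'c', delta=(3-9)*13^0 mod 97 = 91, hash=51+91 mod 97 = 45
Option C: s[0]='f'->'j', delta=(10-6)*13^5 mod 97 = 5, hash=51+5 mod 97 = 56
Option D: s[3]='g'->'e', delta=(5-7)*13^2 mod 97 = 50, hash=51+50 mod 97 = 4
Option E: s[0]='f'->'g', delta=(7-6)*13^5 mod 97 = 74, hash=51+74 mod 97 = 28 <-- target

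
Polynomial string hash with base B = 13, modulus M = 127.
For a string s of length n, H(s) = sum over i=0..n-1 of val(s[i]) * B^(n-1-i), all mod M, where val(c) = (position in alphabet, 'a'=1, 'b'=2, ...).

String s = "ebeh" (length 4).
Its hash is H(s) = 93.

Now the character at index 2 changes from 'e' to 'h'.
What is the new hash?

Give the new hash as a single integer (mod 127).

Answer: 5

Derivation:
val('e') = 5, val('h') = 8
Position k = 2, exponent = n-1-k = 1
B^1 mod M = 13^1 mod 127 = 13
Delta = (8 - 5) * 13 mod 127 = 39
New hash = (93 + 39) mod 127 = 5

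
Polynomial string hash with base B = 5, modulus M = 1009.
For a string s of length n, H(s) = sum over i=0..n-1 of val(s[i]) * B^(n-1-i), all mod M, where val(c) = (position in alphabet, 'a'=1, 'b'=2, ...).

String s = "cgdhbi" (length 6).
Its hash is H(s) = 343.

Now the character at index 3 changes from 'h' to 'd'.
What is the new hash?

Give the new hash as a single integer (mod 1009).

Answer: 243

Derivation:
val('h') = 8, val('d') = 4
Position k = 3, exponent = n-1-k = 2
B^2 mod M = 5^2 mod 1009 = 25
Delta = (4 - 8) * 25 mod 1009 = 909
New hash = (343 + 909) mod 1009 = 243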